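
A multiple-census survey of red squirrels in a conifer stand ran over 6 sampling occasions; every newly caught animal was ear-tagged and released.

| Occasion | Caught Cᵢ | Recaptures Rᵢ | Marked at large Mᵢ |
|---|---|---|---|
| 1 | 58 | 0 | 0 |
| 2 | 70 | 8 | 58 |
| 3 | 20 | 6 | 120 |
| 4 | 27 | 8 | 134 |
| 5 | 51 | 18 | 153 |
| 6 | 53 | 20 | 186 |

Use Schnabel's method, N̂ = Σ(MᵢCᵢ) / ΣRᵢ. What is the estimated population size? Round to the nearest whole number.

Σ MᵢCᵢ = 0·58 + 58·70 + 120·20 + 134·27 + 153·51 + 186·53 = 0 + 4060 + 2400 + 3618 + 7803 + 9858 = 27739
Σ Rᵢ = 0 + 8 + 6 + 8 + 18 + 20 = 60
N̂ = 27739 / 60 ≈ 462.3 → 462

N ≈ 462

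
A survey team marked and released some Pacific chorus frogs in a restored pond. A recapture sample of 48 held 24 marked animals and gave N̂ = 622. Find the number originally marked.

From N = M·C/R: M = N·R / C = 622·24 / 48 = 14928 / 48 = 311.

M = 311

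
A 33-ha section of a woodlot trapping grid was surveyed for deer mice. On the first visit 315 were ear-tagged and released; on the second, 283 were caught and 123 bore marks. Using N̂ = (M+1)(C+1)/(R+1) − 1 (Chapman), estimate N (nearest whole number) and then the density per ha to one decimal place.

density ≈ 21.9 deer mice per ha

N̂ = 316·284/124 − 1 = 89744/124 − 1 ≈ 722.7 → 723
Density = N̂ / area = 723 / 33 ≈ 21.91 → 21.9 per ha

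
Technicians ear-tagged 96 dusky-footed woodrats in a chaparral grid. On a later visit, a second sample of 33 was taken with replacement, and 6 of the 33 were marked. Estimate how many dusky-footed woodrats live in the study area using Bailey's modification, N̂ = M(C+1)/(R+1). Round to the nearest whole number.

N ≈ 466

N̂ = 96·(33+1)/(6+1) = 96·34/7 = 3264/7 ≈ 466.3 → 466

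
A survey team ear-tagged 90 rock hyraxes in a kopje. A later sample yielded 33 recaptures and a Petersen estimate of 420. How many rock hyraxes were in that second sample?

From N = M·C/R: C = N·R / M = 420·33 / 90 = 13860 / 90 = 154.

C = 154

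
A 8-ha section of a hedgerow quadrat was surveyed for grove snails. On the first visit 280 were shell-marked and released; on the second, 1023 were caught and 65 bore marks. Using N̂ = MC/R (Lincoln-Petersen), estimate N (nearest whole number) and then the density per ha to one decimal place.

density ≈ 550.9 grove snails per ha

N̂ = 280·1023/65 = 286440/65 ≈ 4406.8 → 4407
Density = N̂ / area = 4407 / 8 ≈ 550.88 → 550.9 per ha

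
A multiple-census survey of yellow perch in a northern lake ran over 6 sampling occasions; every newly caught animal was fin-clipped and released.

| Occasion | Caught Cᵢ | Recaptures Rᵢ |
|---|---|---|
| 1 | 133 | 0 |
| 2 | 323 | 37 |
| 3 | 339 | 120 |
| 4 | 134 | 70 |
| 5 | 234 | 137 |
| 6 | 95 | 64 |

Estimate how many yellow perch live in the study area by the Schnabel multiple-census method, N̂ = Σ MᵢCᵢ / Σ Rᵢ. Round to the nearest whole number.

N ≈ 1193

Marked at large before each occasion: Mᵢ = Σⱼ<ᵢ (Cⱼ − Rⱼ) → M1=0, M2=133, M3=419, M4=638, M5=702, M6=799
Σ MᵢCᵢ = 0·133 + 133·323 + 419·339 + 638·134 + 702·234 + 799·95 = 0 + 42959 + 142041 + 85492 + 164268 + 75905 = 510665
Σ Rᵢ = 0 + 37 + 120 + 70 + 137 + 64 = 428
N̂ = 510665 / 428 ≈ 1193.1 → 1193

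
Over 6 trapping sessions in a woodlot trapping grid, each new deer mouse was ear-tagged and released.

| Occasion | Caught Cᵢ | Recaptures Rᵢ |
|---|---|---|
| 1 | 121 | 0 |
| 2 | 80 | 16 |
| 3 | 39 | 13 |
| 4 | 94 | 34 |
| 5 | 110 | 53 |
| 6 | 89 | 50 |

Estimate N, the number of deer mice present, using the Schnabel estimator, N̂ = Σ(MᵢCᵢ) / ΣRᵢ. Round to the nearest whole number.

Marked at large before each occasion: Mᵢ = Σⱼ<ᵢ (Cⱼ − Rⱼ) → M1=0, M2=121, M3=185, M4=211, M5=271, M6=328
Σ MᵢCᵢ = 0·121 + 121·80 + 185·39 + 211·94 + 271·110 + 328·89 = 0 + 9680 + 7215 + 19834 + 29810 + 29192 = 95731
Σ Rᵢ = 0 + 16 + 13 + 34 + 53 + 50 = 166
N̂ = 95731 / 166 ≈ 576.7 → 577

N ≈ 577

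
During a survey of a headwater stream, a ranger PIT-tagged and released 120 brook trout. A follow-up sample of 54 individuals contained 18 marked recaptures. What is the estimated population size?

The marked fraction in the recapture sample should equal the marked fraction in the population: 18/54 = 120/N.
N = (120 × 54) / 18 = 6480 / 18 = 360

N = 360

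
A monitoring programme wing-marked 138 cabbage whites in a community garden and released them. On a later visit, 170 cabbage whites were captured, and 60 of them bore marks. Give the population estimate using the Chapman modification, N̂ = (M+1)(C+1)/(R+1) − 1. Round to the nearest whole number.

N ≈ 389

N̂ = (138+1)(170+1)/(60+1) − 1 = 139·171/61 − 1
= 23769/61 − 1 ≈ 389.7 − 1 ≈ 388.7 → 389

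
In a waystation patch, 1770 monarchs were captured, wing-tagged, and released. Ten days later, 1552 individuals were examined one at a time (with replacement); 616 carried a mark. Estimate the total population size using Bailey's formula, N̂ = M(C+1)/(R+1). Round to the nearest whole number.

N ≈ 4455

N̂ = 1770·(1552+1)/(616+1) = 1770·1553/617 = 2748810/617 ≈ 4455.1 → 4455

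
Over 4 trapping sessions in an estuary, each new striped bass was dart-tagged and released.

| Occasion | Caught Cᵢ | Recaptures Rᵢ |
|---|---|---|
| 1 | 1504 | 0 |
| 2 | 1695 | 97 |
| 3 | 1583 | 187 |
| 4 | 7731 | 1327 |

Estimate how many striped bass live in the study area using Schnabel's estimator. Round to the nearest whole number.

Marked at large before each occasion: Mᵢ = Σⱼ<ᵢ (Cⱼ − Rⱼ) → M1=0, M2=1504, M3=3102, M4=4498
Σ MᵢCᵢ = 0·1504 + 1504·1695 + 3102·1583 + 4498·7731 = 0 + 2549280 + 4910466 + 34774038 = 42233784
Σ Rᵢ = 0 + 97 + 187 + 1327 = 1611
N̂ = 42233784 / 1611 ≈ 26215.9 → 26216

N ≈ 26,216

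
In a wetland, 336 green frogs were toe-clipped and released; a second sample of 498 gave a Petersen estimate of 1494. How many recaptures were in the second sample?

R = 112

From N = M·C/R: R = M·C / N = 336·498 / 1494 = 167328 / 1494 = 112.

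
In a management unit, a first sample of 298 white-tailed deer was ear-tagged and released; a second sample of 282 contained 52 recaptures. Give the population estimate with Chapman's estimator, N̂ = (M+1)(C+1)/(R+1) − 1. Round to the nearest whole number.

N ≈ 1596

N̂ = (298+1)(282+1)/(52+1) − 1 = 299·283/53 − 1
= 84617/53 − 1 ≈ 1596.5 − 1 ≈ 1595.5 → 1596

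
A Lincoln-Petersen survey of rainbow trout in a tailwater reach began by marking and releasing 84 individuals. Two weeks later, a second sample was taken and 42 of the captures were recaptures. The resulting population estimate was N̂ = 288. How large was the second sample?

From N = M·C/R: C = N·R / M = 288·42 / 84 = 12096 / 84 = 144.

C = 144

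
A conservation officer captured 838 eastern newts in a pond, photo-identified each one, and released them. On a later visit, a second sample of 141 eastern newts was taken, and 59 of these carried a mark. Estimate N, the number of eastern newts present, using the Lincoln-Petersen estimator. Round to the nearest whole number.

N = (838 × 141) / 59 = 118158 / 59 ≈ 2002.7 → 2003

N ≈ 2003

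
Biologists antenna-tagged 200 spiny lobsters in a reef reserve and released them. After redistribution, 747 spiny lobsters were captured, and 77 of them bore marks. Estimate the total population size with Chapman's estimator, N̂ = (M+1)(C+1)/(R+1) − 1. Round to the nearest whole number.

N̂ = (200+1)(747+1)/(77+1) − 1 = 201·748/78 − 1
= 150348/78 − 1 ≈ 1927.5 − 1 ≈ 1926.5 → 1927

N ≈ 1927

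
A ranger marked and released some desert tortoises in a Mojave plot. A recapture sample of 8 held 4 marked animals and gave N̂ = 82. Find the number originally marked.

M = 41

From N = M·C/R: M = N·R / C = 82·4 / 8 = 328 / 8 = 41.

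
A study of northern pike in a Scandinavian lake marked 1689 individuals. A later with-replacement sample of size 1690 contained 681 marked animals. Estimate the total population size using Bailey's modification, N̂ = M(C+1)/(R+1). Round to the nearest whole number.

N ≈ 4188

N̂ = 1689·(1690+1)/(681+1) = 1689·1691/682 = 2856099/682 ≈ 4187.8 → 4188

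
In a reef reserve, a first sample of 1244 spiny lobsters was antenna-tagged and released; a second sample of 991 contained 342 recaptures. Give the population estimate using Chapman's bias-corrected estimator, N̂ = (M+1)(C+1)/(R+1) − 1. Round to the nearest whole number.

N̂ = (1244+1)(991+1)/(342+1) − 1 = 1245·992/343 − 1
= 1235040/343 − 1 ≈ 3600.7 − 1 ≈ 3599.7 → 3600

N ≈ 3600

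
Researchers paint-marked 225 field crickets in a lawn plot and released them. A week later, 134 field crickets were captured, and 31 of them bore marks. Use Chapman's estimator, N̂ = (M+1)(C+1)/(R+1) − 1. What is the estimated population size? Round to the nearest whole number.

N̂ = (225+1)(134+1)/(31+1) − 1 = 226·135/32 − 1
= 30510/32 − 1 ≈ 953.4 − 1 ≈ 952.4 → 952

N ≈ 952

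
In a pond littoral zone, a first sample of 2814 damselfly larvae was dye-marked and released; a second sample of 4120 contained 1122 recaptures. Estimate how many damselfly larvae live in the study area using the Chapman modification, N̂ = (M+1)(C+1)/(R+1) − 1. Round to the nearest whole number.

N̂ = (2814+1)(4120+1)/(1122+1) − 1 = 2815·4121/1123 − 1
= 11600615/1123 − 1 ≈ 10330.0 − 1 ≈ 10329.0 → 10329

N ≈ 10,329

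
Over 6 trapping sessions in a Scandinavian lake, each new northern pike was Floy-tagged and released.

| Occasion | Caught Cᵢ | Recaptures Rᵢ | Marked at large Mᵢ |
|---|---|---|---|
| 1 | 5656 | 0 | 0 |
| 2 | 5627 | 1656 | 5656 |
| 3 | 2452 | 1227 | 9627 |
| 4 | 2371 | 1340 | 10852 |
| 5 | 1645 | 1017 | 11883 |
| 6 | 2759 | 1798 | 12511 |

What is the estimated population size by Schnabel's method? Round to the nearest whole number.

N ≈ 19,214

Σ MᵢCᵢ = 0·5656 + 5656·5627 + 9627·2452 + 10852·2371 + 11883·1645 + 12511·2759 = 0 + 31826312 + 23605404 + 25730092 + 19547535 + 34517849 = 135227192
Σ Rᵢ = 0 + 1656 + 1227 + 1340 + 1017 + 1798 = 7038
N̂ = 135227192 / 7038 ≈ 19213.9 → 19214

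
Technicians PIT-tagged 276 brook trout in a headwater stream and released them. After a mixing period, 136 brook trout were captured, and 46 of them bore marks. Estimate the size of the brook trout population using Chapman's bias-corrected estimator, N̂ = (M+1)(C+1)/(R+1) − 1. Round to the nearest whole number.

N ≈ 806

N̂ = (276+1)(136+1)/(46+1) − 1 = 277·137/47 − 1
= 37949/47 − 1 ≈ 807.4 − 1 ≈ 806.4 → 806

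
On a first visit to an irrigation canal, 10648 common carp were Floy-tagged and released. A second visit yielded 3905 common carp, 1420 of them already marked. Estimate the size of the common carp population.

If marked individuals mix randomly, R/C ≈ M/N, giving N ≈ M·C/R.
N = (10648 × 3905) / 1420 = 41580440 / 1420 = 29282

N = 29,282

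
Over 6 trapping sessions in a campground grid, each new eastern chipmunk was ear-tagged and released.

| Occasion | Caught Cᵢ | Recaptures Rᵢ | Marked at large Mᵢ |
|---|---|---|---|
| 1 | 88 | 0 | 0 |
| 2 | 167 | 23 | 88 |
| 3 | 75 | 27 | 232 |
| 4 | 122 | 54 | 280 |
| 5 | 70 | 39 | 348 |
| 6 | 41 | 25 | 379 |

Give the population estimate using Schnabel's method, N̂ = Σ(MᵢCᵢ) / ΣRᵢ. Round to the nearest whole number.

N ≈ 632

Σ MᵢCᵢ = 0·88 + 88·167 + 232·75 + 280·122 + 348·70 + 379·41 = 0 + 14696 + 17400 + 34160 + 24360 + 15539 = 106155
Σ Rᵢ = 0 + 23 + 27 + 54 + 39 + 25 = 168
N̂ = 106155 / 168 ≈ 631.9 → 632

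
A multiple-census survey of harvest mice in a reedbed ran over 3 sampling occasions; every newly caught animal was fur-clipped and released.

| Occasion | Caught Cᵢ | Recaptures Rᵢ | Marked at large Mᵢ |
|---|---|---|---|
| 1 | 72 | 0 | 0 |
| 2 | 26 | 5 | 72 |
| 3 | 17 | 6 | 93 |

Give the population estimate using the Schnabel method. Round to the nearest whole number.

Σ MᵢCᵢ = 0·72 + 72·26 + 93·17 = 0 + 1872 + 1581 = 3453
Σ Rᵢ = 0 + 5 + 6 = 11
N̂ = 3453 / 11 ≈ 313.9 → 314

N ≈ 314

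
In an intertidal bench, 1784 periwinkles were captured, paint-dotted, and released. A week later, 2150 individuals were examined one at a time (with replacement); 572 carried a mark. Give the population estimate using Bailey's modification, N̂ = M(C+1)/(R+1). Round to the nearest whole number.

N ≈ 6697

N̂ = 1784·(2150+1)/(572+1) = 1784·2151/573 = 3837384/573 ≈ 6697.0 → 6697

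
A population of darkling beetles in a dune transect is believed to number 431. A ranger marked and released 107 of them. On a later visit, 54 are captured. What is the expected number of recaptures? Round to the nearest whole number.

expected recaptures ≈ 13

The marked fraction of the population is 107/431, so in a sample of 54 expect C·(M/N) marked.
E[R] = 107 × 54 / 431 = 5778 / 431 ≈ 13.4 → 13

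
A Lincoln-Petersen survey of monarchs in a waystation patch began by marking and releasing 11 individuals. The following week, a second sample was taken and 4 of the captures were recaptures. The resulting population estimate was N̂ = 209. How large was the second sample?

From N = M·C/R: C = N·R / M = 209·4 / 11 = 836 / 11 = 76.

C = 76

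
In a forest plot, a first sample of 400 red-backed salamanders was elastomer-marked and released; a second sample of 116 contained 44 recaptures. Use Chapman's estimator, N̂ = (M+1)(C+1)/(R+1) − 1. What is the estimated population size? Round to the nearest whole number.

N̂ = (400+1)(116+1)/(44+1) − 1 = 401·117/45 − 1
= 46917/45 − 1 ≈ 1042.6 − 1 ≈ 1041.6 → 1042

N ≈ 1042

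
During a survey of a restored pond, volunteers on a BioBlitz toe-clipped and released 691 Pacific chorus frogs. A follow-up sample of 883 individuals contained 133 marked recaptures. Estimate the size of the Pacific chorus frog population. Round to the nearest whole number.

N ≈ 4588

N = (691 × 883) / 133 = 610153 / 133 ≈ 4587.6 → 4588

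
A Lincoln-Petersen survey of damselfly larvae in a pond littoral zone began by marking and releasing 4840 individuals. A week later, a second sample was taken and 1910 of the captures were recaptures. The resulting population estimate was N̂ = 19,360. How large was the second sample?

C = 7640

From N = M·C/R: C = N·R / M = 19360·1910 / 4840 = 36977600 / 4840 = 7640.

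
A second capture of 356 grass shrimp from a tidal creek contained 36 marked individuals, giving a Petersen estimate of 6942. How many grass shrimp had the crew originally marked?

From N = M·C/R: M = N·R / C = 6942·36 / 356 = 249912 / 356 = 702.

M = 702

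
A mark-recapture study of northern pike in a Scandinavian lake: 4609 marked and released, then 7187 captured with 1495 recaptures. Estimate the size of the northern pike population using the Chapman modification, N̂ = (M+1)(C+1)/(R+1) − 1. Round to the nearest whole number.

N ≈ 22,149

N̂ = (4609+1)(7187+1)/(1495+1) − 1 = 4610·7188/1496 − 1
= 33136680/1496 − 1 ≈ 22150.2 − 1 ≈ 22149.2 → 22149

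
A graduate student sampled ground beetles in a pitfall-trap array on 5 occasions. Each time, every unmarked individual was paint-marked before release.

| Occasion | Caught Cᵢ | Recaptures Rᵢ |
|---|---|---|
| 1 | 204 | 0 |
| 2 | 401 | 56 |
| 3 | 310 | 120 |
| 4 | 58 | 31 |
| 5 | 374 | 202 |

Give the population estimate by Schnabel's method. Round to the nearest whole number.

N ≈ 1421

Marked at large before each occasion: Mᵢ = Σⱼ<ᵢ (Cⱼ − Rⱼ) → M1=0, M2=204, M3=549, M4=739, M5=766
Σ MᵢCᵢ = 0·204 + 204·401 + 549·310 + 739·58 + 766·374 = 0 + 81804 + 170190 + 42862 + 286484 = 581340
Σ Rᵢ = 0 + 56 + 120 + 31 + 202 = 409
N̂ = 581340 / 409 ≈ 1421.4 → 1421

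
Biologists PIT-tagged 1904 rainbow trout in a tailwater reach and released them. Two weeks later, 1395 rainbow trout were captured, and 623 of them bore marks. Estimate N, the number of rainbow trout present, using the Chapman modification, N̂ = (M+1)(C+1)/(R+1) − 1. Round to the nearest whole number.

N̂ = (1904+1)(1395+1)/(623+1) − 1 = 1905·1396/624 − 1
= 2659380/624 − 1 ≈ 4261.8 − 1 ≈ 4260.8 → 4261

N ≈ 4261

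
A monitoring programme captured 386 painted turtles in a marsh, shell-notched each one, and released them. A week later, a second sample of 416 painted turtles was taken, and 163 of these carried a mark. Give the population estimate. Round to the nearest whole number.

N ≈ 985

N = (386 × 416) / 163 = 160576 / 163 ≈ 985.1 → 985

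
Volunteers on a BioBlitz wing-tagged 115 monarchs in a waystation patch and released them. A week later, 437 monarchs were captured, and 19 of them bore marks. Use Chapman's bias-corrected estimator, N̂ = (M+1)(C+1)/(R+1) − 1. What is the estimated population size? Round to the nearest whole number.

N ≈ 2539

N̂ = (115+1)(437+1)/(19+1) − 1 = 116·438/20 − 1
= 50808/20 − 1 ≈ 2540.4 − 1 ≈ 2539.4 → 2539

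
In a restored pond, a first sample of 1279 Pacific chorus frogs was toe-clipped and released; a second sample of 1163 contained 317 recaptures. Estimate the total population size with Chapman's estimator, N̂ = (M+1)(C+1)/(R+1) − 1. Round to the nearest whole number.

N̂ = (1279+1)(1163+1)/(317+1) − 1 = 1280·1164/318 − 1
= 1489920/318 − 1 ≈ 4685.3 − 1 ≈ 4684.3 → 4684

N ≈ 4684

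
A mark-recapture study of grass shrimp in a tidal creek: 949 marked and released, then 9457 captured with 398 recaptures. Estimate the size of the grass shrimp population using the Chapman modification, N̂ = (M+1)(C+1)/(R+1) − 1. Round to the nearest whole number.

N̂ = (949+1)(9457+1)/(398+1) − 1 = 950·9458/399 − 1
= 8985100/399 − 1 ≈ 22519.0 − 1 ≈ 22518.0 → 22518

N ≈ 22,518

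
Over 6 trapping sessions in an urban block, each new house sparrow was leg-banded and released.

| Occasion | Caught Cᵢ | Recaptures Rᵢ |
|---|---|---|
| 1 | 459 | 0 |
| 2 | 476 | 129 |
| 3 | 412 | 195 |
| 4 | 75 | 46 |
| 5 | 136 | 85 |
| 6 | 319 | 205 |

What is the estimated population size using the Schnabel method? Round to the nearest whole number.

Marked at large before each occasion: Mᵢ = Σⱼ<ᵢ (Cⱼ − Rⱼ) → M1=0, M2=459, M3=806, M4=1023, M5=1052, M6=1103
Σ MᵢCᵢ = 0·459 + 459·476 + 806·412 + 1023·75 + 1052·136 + 1103·319 = 0 + 218484 + 332072 + 76725 + 143072 + 351857 = 1122210
Σ Rᵢ = 0 + 129 + 195 + 46 + 85 + 205 = 660
N̂ = 1122210 / 660 ≈ 1700.3 → 1700

N ≈ 1700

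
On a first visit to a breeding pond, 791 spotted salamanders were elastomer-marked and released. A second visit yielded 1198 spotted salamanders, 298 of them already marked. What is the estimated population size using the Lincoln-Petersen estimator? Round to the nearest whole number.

N = (791 × 1198) / 298 = 947618 / 298 ≈ 3179.9 → 3180

N ≈ 3180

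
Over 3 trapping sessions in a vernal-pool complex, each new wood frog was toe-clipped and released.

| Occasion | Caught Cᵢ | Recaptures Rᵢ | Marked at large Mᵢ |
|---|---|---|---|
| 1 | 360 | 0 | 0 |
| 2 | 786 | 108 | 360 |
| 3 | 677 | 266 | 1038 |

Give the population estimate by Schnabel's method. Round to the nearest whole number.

Σ MᵢCᵢ = 0·360 + 360·786 + 1038·677 = 0 + 282960 + 702726 = 985686
Σ Rᵢ = 0 + 108 + 266 = 374
N̂ = 985686 / 374 ≈ 2635.5 → 2636

N ≈ 2636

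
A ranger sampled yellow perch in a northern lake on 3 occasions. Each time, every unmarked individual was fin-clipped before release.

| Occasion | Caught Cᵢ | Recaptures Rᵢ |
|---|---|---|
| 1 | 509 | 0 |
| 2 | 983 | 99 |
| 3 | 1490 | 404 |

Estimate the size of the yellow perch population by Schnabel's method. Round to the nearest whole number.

Marked at large before each occasion: Mᵢ = Σⱼ<ᵢ (Cⱼ − Rⱼ) → M1=0, M2=509, M3=1393
Σ MᵢCᵢ = 0·509 + 509·983 + 1393·1490 = 0 + 500347 + 2075570 = 2575917
Σ Rᵢ = 0 + 99 + 404 = 503
N̂ = 2575917 / 503 ≈ 5121.1 → 5121

N ≈ 5121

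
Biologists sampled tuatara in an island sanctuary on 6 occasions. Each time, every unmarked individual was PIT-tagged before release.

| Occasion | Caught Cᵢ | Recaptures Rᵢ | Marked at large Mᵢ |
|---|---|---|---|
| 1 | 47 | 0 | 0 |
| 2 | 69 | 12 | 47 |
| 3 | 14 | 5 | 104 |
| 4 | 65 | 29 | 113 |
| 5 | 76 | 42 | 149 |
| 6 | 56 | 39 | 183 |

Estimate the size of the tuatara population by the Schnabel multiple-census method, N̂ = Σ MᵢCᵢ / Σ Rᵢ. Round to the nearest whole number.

N ≈ 265

Σ MᵢCᵢ = 0·47 + 47·69 + 104·14 + 113·65 + 149·76 + 183·56 = 0 + 3243 + 1456 + 7345 + 11324 + 10248 = 33616
Σ Rᵢ = 0 + 12 + 5 + 29 + 42 + 39 = 127
N̂ = 33616 / 127 ≈ 264.7 → 265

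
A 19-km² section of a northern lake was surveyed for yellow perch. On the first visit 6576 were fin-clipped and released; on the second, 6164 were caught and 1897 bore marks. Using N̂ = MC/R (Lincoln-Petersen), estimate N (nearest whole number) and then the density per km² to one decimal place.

N̂ = 6576·6164/1897 = 40534464/1897 ≈ 21367.7 → 21368
Density = N̂ / area = 21368 / 19 ≈ 1124.63 → 1124.6 per km²

density ≈ 1124.6 yellow perch per km²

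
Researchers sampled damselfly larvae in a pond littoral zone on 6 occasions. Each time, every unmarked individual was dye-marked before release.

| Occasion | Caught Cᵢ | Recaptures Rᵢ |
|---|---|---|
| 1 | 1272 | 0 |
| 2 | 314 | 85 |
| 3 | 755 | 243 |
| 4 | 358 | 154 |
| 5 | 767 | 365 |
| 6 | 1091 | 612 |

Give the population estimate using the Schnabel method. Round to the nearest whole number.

N ≈ 4668

Marked at large before each occasion: Mᵢ = Σⱼ<ᵢ (Cⱼ − Rⱼ) → M1=0, M2=1272, M3=1501, M4=2013, M5=2217, M6=2619
Σ MᵢCᵢ = 0·1272 + 1272·314 + 1501·755 + 2013·358 + 2217·767 + 2619·1091 = 0 + 399408 + 1133255 + 720654 + 1700439 + 2857329 = 6811085
Σ Rᵢ = 0 + 85 + 243 + 154 + 365 + 612 = 1459
N̂ = 6811085 / 1459 ≈ 4668.3 → 4668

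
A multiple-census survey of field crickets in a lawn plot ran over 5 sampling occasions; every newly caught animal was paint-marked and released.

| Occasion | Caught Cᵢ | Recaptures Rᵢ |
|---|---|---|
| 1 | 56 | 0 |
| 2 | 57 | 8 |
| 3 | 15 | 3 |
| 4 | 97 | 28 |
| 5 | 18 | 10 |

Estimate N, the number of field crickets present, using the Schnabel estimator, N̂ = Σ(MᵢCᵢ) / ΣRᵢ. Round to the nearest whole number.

N ≈ 397

Marked at large before each occasion: Mᵢ = Σⱼ<ᵢ (Cⱼ − Rⱼ) → M1=0, M2=56, M3=105, M4=117, M5=186
Σ MᵢCᵢ = 0·56 + 56·57 + 105·15 + 117·97 + 186·18 = 0 + 3192 + 1575 + 11349 + 3348 = 19464
Σ Rᵢ = 0 + 8 + 3 + 28 + 10 = 49
N̂ = 19464 / 49 ≈ 397.2 → 397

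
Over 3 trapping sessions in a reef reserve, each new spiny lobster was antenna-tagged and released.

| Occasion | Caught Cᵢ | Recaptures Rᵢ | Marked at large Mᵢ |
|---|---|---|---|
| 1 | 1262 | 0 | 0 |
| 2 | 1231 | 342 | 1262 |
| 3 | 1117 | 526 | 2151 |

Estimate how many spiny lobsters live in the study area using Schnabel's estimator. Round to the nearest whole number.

N ≈ 4558

Σ MᵢCᵢ = 0·1262 + 1262·1231 + 2151·1117 = 0 + 1553522 + 2402667 = 3956189
Σ Rᵢ = 0 + 342 + 526 = 868
N̂ = 3956189 / 868 ≈ 4557.8 → 4558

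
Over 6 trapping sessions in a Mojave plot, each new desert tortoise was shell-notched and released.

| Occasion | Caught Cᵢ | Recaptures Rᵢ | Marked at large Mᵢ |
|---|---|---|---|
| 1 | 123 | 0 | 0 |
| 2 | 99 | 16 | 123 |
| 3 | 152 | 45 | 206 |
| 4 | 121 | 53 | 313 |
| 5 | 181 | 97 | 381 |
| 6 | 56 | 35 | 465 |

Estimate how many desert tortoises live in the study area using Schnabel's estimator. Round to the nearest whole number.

Σ MᵢCᵢ = 0·123 + 123·99 + 206·152 + 313·121 + 381·181 + 465·56 = 0 + 12177 + 31312 + 37873 + 68961 + 26040 = 176363
Σ Rᵢ = 0 + 16 + 45 + 53 + 97 + 35 = 246
N̂ = 176363 / 246 ≈ 716.9 → 717

N ≈ 717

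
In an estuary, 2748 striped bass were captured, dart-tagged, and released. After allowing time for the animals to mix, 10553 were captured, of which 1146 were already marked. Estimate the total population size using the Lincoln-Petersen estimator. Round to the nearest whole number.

N = (2748 × 10553) / 1146 = 28999644 / 1146 ≈ 25305.1 → 25305

N ≈ 25,305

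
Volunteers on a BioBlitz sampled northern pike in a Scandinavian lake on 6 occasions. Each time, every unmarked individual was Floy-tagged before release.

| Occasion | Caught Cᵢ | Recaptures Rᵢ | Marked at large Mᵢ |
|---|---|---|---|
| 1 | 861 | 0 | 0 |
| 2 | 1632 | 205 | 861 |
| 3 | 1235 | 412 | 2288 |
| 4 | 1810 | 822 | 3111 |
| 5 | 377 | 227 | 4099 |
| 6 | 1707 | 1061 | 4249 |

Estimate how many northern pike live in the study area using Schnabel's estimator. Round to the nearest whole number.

N ≈ 6843

Σ MᵢCᵢ = 0·861 + 861·1632 + 2288·1235 + 3111·1810 + 4099·377 + 4249·1707 = 0 + 1405152 + 2825680 + 5630910 + 1545323 + 7253043 = 18660108
Σ Rᵢ = 0 + 205 + 412 + 822 + 227 + 1061 = 2727
N̂ = 18660108 / 2727 ≈ 6842.7 → 6843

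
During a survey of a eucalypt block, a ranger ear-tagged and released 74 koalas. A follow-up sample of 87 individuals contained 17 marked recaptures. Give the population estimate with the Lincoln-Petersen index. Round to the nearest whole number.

N = (74 × 87) / 17 = 6438 / 17 ≈ 378.7 → 379

N ≈ 379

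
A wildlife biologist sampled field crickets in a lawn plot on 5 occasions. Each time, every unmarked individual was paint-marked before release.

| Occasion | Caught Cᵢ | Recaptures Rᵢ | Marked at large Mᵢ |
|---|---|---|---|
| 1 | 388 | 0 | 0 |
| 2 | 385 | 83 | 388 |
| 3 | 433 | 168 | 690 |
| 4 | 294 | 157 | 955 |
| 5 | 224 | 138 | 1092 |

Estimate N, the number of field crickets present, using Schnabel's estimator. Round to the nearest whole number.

N ≈ 1783

Σ MᵢCᵢ = 0·388 + 388·385 + 690·433 + 955·294 + 1092·224 = 0 + 149380 + 298770 + 280770 + 244608 = 973528
Σ Rᵢ = 0 + 83 + 168 + 157 + 138 = 546
N̂ = 973528 / 546 ≈ 1783.0 → 1783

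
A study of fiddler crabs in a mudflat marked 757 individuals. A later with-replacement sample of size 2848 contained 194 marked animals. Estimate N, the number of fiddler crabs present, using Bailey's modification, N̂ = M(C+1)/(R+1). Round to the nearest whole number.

N ≈ 11,060

N̂ = 757·(2848+1)/(194+1) = 757·2849/195 = 2156693/195 ≈ 11060.0 → 11060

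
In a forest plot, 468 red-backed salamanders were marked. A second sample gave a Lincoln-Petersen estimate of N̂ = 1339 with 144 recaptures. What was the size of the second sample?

C = 412

From N = M·C/R: C = N·R / M = 1339·144 / 468 = 192816 / 468 = 412.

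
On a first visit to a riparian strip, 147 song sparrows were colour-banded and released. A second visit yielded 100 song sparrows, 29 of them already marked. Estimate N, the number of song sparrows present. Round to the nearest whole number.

N ≈ 507

If marked individuals mix randomly, R/C ≈ M/N, giving N ≈ M·C/R.
N = (147 × 100) / 29 = 14700 / 29 ≈ 506.9 → 507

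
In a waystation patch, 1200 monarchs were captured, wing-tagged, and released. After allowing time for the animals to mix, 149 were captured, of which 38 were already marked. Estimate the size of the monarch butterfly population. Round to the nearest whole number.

The marked fraction in the recapture sample should equal the marked fraction in the population: 38/149 = 1200/N.
N = (1200 × 149) / 38 = 178800 / 38 ≈ 4705.3 → 4705

N ≈ 4705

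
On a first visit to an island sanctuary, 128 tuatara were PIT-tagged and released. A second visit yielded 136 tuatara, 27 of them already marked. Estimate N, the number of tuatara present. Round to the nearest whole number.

The marked fraction in the recapture sample should equal the marked fraction in the population: 27/136 = 128/N.
N = (128 × 136) / 27 = 17408 / 27 ≈ 644.7 → 645

N ≈ 645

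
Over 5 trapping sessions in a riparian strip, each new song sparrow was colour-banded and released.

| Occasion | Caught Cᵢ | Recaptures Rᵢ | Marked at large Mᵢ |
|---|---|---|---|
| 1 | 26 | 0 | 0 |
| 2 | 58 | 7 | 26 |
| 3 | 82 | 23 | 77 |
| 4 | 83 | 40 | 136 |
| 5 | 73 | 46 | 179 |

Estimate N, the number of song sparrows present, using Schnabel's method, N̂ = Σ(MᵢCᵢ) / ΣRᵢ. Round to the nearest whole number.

Σ MᵢCᵢ = 0·26 + 26·58 + 77·82 + 136·83 + 179·73 = 0 + 1508 + 6314 + 11288 + 13067 = 32177
Σ Rᵢ = 0 + 7 + 23 + 40 + 46 = 116
N̂ = 32177 / 116 ≈ 277.4 → 277

N ≈ 277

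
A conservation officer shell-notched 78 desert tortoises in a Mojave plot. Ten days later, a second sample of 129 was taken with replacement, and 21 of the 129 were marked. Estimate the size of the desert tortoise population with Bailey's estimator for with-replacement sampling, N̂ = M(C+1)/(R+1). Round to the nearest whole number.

N ≈ 461

N̂ = 78·(129+1)/(21+1) = 78·130/22 = 10140/22 ≈ 460.9 → 461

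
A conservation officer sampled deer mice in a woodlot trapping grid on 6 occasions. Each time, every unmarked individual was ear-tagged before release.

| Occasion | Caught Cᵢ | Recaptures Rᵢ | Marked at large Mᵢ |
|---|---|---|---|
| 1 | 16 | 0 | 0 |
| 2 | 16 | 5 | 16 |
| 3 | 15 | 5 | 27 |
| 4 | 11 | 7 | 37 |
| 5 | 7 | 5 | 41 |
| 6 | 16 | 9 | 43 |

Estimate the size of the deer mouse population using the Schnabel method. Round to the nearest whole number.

Σ MᵢCᵢ = 0·16 + 16·16 + 27·15 + 37·11 + 41·7 + 43·16 = 0 + 256 + 405 + 407 + 287 + 688 = 2043
Σ Rᵢ = 0 + 5 + 5 + 7 + 5 + 9 = 31
N̂ = 2043 / 31 ≈ 65.9 → 66

N ≈ 66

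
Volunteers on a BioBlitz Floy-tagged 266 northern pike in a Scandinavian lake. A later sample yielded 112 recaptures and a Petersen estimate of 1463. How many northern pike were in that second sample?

C = 616

From N = M·C/R: C = N·R / M = 1463·112 / 266 = 163856 / 266 = 616.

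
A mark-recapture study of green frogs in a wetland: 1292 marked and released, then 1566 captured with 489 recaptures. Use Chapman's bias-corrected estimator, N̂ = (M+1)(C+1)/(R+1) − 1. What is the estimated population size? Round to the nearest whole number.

N̂ = (1292+1)(1566+1)/(489+1) − 1 = 1293·1567/490 − 1
= 2026131/490 − 1 ≈ 4135.0 − 1 ≈ 4134.0 → 4134

N ≈ 4134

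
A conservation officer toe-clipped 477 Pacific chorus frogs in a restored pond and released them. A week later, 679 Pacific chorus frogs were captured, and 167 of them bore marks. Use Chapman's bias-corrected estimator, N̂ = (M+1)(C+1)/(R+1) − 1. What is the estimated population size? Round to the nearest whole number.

N ≈ 1934

N̂ = (477+1)(679+1)/(167+1) − 1 = 478·680/168 − 1
= 325040/168 − 1 ≈ 1934.8 − 1 ≈ 1933.8 → 1934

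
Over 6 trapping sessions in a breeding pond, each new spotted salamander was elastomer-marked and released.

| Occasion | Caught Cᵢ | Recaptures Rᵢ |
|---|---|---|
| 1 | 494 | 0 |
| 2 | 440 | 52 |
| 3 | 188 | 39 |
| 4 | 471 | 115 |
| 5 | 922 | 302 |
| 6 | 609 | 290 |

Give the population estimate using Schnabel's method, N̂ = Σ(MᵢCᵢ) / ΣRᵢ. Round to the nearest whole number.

Marked at large before each occasion: Mᵢ = Σⱼ<ᵢ (Cⱼ − Rⱼ) → M1=0, M2=494, M3=882, M4=1031, M5=1387, M6=2007
Σ MᵢCᵢ = 0·494 + 494·440 + 882·188 + 1031·471 + 1387·922 + 2007·609 = 0 + 217360 + 165816 + 485601 + 1278814 + 1222263 = 3369854
Σ Rᵢ = 0 + 52 + 39 + 115 + 302 + 290 = 798
N̂ = 3369854 / 798 ≈ 4222.9 → 4223

N ≈ 4223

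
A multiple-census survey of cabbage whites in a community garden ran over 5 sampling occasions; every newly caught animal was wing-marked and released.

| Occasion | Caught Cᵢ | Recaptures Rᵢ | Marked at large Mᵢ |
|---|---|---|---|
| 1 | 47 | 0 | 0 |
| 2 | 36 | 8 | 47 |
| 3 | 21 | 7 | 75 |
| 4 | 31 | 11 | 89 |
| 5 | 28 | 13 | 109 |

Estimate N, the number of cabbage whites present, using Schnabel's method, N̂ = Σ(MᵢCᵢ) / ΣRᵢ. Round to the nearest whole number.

N ≈ 233

Σ MᵢCᵢ = 0·47 + 47·36 + 75·21 + 89·31 + 109·28 = 0 + 1692 + 1575 + 2759 + 3052 = 9078
Σ Rᵢ = 0 + 8 + 7 + 11 + 13 = 39
N̂ = 9078 / 39 ≈ 232.8 → 233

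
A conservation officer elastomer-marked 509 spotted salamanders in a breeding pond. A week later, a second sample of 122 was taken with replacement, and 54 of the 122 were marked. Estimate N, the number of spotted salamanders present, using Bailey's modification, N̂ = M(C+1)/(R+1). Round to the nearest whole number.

N ≈ 1138

N̂ = 509·(122+1)/(54+1) = 509·123/55 = 62607/55 ≈ 1138.3 → 1138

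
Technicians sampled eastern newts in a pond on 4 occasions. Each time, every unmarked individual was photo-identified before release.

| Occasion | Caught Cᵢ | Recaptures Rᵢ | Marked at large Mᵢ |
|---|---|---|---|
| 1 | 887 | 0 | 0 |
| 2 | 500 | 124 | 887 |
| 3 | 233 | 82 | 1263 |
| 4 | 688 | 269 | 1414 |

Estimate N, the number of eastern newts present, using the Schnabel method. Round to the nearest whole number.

N ≈ 3601

Σ MᵢCᵢ = 0·887 + 887·500 + 1263·233 + 1414·688 = 0 + 443500 + 294279 + 972832 = 1710611
Σ Rᵢ = 0 + 124 + 82 + 269 = 475
N̂ = 1710611 / 475 ≈ 3601.3 → 3601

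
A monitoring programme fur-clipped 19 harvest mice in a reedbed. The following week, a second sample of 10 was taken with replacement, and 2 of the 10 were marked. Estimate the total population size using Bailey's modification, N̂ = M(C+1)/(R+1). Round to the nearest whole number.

N̂ = 19·(10+1)/(2+1) = 19·11/3 = 209/3 ≈ 69.7 → 70

N ≈ 70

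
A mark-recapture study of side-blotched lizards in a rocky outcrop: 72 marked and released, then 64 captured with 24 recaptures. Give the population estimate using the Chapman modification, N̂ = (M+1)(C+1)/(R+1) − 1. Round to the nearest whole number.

N ≈ 189

N̂ = (72+1)(64+1)/(24+1) − 1 = 73·65/25 − 1
= 4745/25 − 1 ≈ 189.8 − 1 ≈ 188.8 → 189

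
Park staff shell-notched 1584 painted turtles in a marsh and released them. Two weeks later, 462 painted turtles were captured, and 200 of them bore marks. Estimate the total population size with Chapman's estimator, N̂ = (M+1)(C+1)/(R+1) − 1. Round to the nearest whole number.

N ≈ 3650

N̂ = (1584+1)(462+1)/(200+1) − 1 = 1585·463/201 − 1
= 733855/201 − 1 ≈ 3651.0 − 1 ≈ 3650.0 → 3650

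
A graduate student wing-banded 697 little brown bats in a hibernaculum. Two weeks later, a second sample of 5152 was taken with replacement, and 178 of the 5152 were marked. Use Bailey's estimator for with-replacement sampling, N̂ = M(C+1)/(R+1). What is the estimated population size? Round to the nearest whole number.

N̂ = 697·(5152+1)/(178+1) = 697·5153/179 = 3591641/179 ≈ 20065.0 → 20065

N ≈ 20,065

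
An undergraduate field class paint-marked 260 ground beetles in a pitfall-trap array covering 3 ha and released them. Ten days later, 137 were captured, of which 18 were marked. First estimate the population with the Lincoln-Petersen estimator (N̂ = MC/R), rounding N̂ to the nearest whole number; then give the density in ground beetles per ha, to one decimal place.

N̂ = 260·137/18 = 35620/18 ≈ 1978.9 → 1979
Density = N̂ / area = 1979 / 3 ≈ 659.67 → 659.7 per ha

density ≈ 659.7 ground beetles per ha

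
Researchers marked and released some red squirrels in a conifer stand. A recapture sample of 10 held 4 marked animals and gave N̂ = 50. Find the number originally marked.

M = 20

From N = M·C/R: M = N·R / C = 50·4 / 10 = 200 / 10 = 20.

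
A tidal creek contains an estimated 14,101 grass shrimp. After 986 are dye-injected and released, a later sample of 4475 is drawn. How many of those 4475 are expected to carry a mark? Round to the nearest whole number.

expected recaptures ≈ 313

Expected recaptures E[R] = M·C / N.
E[R] = 986 × 4475 / 14101 = 4412350 / 14101 ≈ 312.9 → 313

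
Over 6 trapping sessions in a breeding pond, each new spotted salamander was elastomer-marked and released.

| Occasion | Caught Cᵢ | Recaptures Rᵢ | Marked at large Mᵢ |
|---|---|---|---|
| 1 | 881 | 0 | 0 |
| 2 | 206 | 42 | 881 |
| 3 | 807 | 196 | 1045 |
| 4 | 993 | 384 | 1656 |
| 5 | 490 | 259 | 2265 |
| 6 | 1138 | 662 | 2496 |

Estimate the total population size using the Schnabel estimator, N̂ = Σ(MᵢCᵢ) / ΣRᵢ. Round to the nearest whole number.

N ≈ 4290

Σ MᵢCᵢ = 0·881 + 881·206 + 1045·807 + 1656·993 + 2265·490 + 2496·1138 = 0 + 181486 + 843315 + 1644408 + 1109850 + 2840448 = 6619507
Σ Rᵢ = 0 + 42 + 196 + 384 + 259 + 662 = 1543
N̂ = 6619507 / 1543 ≈ 4290.0 → 4290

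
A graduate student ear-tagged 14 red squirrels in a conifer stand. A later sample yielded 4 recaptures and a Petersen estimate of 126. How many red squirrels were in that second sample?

C = 36

From N = M·C/R: C = N·R / M = 126·4 / 14 = 504 / 14 = 36.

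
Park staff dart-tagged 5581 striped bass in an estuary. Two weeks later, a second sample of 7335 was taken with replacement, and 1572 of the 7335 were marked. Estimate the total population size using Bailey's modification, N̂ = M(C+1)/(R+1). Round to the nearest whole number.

N̂ = 5581·(7335+1)/(1572+1) = 5581·7336/1573 = 40942216/1573 ≈ 26028.1 → 26028

N ≈ 26,028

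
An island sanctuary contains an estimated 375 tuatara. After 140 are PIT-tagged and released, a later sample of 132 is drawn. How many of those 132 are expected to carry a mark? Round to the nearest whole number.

expected recaptures ≈ 49

Expected recaptures E[R] = M·C / N.
E[R] = 140 × 132 / 375 = 18480 / 375 ≈ 49.3 → 49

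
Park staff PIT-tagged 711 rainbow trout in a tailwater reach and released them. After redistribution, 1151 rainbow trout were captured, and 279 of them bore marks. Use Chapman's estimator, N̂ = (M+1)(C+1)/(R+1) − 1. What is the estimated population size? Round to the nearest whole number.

N ≈ 2928

N̂ = (711+1)(1151+1)/(279+1) − 1 = 712·1152/280 − 1
= 820224/280 − 1 ≈ 2929.4 − 1 ≈ 2928.4 → 2928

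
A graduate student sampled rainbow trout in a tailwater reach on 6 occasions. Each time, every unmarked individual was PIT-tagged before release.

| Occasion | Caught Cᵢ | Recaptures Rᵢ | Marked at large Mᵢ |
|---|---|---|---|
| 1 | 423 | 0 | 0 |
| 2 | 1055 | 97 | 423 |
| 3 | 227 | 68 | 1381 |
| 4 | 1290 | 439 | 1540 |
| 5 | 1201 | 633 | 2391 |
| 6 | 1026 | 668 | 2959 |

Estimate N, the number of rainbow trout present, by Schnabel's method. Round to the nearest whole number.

Σ MᵢCᵢ = 0·423 + 423·1055 + 1381·227 + 1540·1290 + 2391·1201 + 2959·1026 = 0 + 446265 + 313487 + 1986600 + 2871591 + 3035934 = 8653877
Σ Rᵢ = 0 + 97 + 68 + 439 + 633 + 668 = 1905
N̂ = 8653877 / 1905 ≈ 4542.7 → 4543

N ≈ 4543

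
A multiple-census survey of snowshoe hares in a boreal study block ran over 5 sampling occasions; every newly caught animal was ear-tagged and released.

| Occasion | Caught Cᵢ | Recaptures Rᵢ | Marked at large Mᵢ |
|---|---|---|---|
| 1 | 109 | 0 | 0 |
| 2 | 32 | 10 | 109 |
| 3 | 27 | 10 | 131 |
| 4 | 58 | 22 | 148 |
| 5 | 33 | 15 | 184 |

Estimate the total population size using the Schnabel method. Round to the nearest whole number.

Σ MᵢCᵢ = 0·109 + 109·32 + 131·27 + 148·58 + 184·33 = 0 + 3488 + 3537 + 8584 + 6072 = 21681
Σ Rᵢ = 0 + 10 + 10 + 22 + 15 = 57
N̂ = 21681 / 57 ≈ 380.4 → 380

N ≈ 380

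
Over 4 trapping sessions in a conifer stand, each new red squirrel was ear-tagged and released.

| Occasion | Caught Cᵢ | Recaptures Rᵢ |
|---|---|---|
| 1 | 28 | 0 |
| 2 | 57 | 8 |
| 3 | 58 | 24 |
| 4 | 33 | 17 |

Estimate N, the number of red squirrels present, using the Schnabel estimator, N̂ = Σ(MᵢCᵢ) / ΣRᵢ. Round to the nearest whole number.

N ≈ 198

Marked at large before each occasion: Mᵢ = Σⱼ<ᵢ (Cⱼ − Rⱼ) → M1=0, M2=28, M3=77, M4=111
Σ MᵢCᵢ = 0·28 + 28·57 + 77·58 + 111·33 = 0 + 1596 + 4466 + 3663 = 9725
Σ Rᵢ = 0 + 8 + 24 + 17 = 49
N̂ = 9725 / 49 ≈ 198.47 → 198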